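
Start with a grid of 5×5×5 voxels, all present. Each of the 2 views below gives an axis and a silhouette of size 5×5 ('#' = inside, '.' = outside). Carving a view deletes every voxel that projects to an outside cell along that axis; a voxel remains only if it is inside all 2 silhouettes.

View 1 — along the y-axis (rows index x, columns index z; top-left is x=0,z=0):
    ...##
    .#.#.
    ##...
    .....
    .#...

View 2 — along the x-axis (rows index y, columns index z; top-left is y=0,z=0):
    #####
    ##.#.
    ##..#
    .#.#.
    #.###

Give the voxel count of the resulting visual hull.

full grid |V| = 125
step 1: project along y, AND mask (7/25) → |grid| = 35
step 2: project along x, AND mask (17/25) → |grid| = 27

voxel count = 27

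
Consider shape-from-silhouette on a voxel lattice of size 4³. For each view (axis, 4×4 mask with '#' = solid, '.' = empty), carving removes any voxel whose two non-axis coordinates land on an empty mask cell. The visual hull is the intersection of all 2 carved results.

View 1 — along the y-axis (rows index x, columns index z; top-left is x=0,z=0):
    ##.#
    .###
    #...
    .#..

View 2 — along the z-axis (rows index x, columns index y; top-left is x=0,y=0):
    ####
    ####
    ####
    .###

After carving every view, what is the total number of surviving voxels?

remaining voxels: 31

initial block: 4^3 = 64
step 1: project along y, AND mask (8/16) → |grid| = 32
step 2: project along z, AND mask (15/16) → |grid| = 31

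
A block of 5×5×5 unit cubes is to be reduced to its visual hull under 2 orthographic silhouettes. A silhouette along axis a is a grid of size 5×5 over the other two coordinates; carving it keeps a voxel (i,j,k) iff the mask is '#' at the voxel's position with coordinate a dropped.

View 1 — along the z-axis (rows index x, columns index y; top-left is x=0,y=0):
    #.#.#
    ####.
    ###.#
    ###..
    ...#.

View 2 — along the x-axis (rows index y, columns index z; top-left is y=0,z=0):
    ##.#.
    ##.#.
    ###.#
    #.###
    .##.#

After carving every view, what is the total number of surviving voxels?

voxel count = 51

before carving: 125 voxels (5×5×5)
[1] z-view keeps 15 columns → grid now 75
[2] x-view keeps 17 columns → grid now 51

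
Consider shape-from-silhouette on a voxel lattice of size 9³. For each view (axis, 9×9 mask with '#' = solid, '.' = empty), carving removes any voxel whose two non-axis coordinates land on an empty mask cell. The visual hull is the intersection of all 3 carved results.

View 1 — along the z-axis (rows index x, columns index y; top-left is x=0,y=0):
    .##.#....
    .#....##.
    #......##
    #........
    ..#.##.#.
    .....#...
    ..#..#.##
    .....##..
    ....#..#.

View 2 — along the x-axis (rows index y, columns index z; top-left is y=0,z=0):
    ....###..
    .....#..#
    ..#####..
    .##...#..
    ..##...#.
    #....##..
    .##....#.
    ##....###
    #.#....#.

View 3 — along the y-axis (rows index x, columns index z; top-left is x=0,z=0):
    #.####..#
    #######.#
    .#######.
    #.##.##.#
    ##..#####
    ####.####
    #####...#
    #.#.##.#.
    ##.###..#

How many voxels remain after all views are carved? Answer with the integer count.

start: 9×9×9 = 729 voxels
carve view 1 (along z, XY-mask fill 23/81): 207 voxels remain
carve view 2 (along x, YZ-mask fill 30/81): 83 voxels remain
carve view 3 (along y, XZ-mask fill 59/81): 58 voxels remain

voxel count = 58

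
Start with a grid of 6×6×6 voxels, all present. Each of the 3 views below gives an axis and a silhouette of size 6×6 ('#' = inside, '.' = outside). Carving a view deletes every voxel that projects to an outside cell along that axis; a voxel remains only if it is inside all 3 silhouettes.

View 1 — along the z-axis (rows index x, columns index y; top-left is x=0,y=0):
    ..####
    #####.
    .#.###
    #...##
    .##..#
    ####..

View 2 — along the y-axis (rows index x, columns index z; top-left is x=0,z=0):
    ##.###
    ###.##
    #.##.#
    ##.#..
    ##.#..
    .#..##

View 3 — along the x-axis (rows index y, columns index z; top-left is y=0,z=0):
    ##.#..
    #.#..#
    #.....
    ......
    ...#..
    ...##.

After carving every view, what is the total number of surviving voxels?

25 voxels

full grid |V| = 216
V1 z: intersect with XY mask (23 set) -- 138 left
V2 y: intersect with XZ mask (23 set) -- 91 left
V3 x: intersect with YZ mask (10 set) -- 25 left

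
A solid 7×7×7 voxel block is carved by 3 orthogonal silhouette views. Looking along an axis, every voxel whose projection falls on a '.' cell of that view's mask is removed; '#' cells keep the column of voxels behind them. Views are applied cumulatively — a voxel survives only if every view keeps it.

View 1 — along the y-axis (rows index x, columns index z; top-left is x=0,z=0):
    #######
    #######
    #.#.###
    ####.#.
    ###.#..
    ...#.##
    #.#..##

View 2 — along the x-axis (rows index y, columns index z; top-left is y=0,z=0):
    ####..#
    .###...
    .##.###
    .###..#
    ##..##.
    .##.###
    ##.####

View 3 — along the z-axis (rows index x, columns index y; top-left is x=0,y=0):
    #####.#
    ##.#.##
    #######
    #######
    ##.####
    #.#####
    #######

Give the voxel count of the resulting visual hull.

remaining voxels: 139

full grid |V| = 343
[1] y-view keeps 35 columns → grid now 245
[2] x-view keeps 32 columns → grid now 157
[3] z-view keeps 44 columns → grid now 139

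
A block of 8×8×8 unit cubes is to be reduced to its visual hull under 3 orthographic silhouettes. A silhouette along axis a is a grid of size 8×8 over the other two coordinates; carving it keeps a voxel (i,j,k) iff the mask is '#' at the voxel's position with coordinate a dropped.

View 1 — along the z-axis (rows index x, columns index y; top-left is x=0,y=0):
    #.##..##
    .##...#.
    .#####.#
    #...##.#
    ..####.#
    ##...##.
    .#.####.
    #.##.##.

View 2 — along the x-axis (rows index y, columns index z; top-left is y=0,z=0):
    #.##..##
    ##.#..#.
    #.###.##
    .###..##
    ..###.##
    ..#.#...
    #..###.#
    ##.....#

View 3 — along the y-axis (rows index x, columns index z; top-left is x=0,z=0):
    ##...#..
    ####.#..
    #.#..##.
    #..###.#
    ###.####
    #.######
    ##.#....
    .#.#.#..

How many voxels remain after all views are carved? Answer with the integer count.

before carving: 512 voxels (8×8×8)
step 1: project along z, AND mask (37/64) → |grid| = 296
step 2: project along x, AND mask (35/64) → |grid| = 160
step 3: project along y, AND mask (37/64) → |grid| = 83

83 voxels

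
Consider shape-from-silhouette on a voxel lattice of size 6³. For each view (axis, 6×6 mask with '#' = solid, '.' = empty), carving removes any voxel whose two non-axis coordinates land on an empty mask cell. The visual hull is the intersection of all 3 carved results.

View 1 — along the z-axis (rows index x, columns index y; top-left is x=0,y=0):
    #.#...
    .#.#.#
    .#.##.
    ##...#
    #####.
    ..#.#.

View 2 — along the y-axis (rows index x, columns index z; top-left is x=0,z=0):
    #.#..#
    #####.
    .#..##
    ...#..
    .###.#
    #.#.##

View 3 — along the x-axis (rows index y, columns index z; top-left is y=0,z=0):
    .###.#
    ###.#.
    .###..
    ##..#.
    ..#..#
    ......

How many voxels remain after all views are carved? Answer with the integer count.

before carving: 216 voxels (6×6×6)
  1. axis=2 (XY plane), |mask|=18  ⇒  voxels=108
  2. axis=1 (XZ plane), |mask|=20  ⇒  voxels=61
  3. axis=0 (YZ plane), |mask|=16  ⇒  voxels=31

remaining voxels: 31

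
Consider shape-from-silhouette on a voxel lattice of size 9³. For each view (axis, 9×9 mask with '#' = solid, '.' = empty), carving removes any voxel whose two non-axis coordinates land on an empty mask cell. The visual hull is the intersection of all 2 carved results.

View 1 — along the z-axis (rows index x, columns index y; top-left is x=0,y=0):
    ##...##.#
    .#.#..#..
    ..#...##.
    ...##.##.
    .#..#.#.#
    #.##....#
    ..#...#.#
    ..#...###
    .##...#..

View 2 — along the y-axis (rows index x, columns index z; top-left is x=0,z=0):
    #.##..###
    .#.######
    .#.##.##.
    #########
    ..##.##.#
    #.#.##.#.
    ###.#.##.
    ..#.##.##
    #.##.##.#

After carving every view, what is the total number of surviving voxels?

full grid |V| = 729
step 1: project along z, AND mask (33/81) → |grid| = 297
step 2: project along y, AND mask (54/81) → |grid| = 198

remaining voxels: 198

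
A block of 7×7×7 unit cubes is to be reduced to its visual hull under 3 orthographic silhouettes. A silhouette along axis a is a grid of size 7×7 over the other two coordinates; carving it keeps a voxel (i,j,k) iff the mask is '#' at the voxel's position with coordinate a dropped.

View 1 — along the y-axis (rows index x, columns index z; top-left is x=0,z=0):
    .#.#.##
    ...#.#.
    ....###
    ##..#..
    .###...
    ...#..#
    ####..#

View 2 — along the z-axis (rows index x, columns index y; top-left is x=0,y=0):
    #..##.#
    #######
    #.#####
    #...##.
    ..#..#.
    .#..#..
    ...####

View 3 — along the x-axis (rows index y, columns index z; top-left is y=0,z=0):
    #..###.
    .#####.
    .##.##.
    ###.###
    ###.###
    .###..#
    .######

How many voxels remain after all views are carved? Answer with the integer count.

65 voxels

before carving: 343 voxels (7×7×7)
carve view 1 (along y, XZ-mask fill 22/49): 154 voxels remain
carve view 2 (along z, XY-mask fill 28/49): 87 voxels remain
carve view 3 (along x, YZ-mask fill 35/49): 65 voxels remain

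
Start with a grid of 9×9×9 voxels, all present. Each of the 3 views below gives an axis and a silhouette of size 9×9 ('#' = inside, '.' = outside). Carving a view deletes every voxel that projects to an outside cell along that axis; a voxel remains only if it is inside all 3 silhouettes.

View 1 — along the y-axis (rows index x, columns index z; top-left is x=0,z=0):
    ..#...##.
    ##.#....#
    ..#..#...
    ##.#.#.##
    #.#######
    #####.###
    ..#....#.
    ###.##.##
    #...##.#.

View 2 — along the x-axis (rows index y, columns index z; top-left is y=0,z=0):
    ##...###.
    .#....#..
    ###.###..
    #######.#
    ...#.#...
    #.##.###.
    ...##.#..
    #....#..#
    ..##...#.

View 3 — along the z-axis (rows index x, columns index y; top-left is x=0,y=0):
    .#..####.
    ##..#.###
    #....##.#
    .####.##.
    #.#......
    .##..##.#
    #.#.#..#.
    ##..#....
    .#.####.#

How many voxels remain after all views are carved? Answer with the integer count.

76 voxels

before carving: 729 voxels (9×9×9)
step 1: project along y, AND mask (44/81) → |grid| = 396
step 2: project along x, AND mask (38/81) → |grid| = 181
step 3: project along z, AND mask (41/81) → |grid| = 76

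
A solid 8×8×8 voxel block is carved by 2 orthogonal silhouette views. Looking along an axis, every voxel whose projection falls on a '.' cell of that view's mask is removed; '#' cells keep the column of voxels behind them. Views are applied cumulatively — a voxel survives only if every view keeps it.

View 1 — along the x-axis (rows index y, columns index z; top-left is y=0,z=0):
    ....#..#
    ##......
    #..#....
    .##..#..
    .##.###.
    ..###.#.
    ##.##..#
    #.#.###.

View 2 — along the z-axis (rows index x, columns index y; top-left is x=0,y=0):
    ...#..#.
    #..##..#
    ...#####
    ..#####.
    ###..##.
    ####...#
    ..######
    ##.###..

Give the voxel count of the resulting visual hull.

133 voxels

full grid |V| = 512
step 1: project along x, AND mask (28/64) → |grid| = 224
step 2: project along z, AND mask (37/64) → |grid| = 133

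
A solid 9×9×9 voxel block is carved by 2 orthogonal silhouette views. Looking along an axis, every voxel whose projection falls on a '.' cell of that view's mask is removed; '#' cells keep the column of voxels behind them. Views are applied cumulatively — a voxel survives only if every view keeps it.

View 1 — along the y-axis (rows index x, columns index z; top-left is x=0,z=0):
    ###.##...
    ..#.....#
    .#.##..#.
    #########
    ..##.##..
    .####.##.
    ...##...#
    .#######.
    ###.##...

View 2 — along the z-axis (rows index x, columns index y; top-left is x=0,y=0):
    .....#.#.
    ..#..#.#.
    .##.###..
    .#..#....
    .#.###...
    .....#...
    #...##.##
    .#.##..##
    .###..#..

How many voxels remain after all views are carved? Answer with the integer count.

remaining voxels: 146

start: 9×9×9 = 729 voxels
[1] y-view keeps 45 columns → grid now 405
[2] z-view keeps 31 columns → grid now 146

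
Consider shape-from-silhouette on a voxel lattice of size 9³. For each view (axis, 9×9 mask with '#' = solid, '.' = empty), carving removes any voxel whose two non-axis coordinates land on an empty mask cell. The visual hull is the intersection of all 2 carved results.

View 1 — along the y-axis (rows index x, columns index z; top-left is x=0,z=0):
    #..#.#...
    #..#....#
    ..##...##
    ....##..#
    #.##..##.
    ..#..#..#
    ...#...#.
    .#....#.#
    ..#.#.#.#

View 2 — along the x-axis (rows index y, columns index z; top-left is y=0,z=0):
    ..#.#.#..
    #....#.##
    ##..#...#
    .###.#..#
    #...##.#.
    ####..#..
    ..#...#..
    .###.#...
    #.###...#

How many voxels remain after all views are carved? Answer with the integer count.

initial block: 9^3 = 729
[1] y-view keeps 30 columns → grid now 270
[2] x-view keeps 36 columns → grid now 122

voxel count = 122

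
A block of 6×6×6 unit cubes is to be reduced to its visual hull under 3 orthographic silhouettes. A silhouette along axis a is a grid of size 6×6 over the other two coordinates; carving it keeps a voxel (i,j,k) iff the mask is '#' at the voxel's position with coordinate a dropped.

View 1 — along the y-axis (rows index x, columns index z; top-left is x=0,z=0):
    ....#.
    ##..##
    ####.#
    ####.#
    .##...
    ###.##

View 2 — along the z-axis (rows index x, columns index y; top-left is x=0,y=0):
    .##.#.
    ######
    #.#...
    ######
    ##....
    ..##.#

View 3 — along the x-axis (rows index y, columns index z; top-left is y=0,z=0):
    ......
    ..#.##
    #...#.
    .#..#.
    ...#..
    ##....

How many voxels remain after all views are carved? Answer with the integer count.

initial block: 6^3 = 216
[1] y-view keeps 22 columns → grid now 132
[2] z-view keeps 22 columns → grid now 86
[3] x-view keeps 10 columns → grid now 25

25 voxels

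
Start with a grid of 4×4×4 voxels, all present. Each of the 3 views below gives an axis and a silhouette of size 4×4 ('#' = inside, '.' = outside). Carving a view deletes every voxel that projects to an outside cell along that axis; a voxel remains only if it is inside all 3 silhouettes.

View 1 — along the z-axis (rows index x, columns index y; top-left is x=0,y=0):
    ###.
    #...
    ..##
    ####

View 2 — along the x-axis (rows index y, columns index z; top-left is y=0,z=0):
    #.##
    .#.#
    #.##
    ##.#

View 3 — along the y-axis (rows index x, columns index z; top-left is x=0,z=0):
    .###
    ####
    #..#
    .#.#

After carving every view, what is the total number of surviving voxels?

start: 4×4×4 = 64 voxels
  1. axis=2 (XY plane), |mask|=10  ⇒  voxels=40
  2. axis=0 (YZ plane), |mask|=11  ⇒  voxels=28
  3. axis=1 (XZ plane), |mask|=11  ⇒  voxels=19

19 voxels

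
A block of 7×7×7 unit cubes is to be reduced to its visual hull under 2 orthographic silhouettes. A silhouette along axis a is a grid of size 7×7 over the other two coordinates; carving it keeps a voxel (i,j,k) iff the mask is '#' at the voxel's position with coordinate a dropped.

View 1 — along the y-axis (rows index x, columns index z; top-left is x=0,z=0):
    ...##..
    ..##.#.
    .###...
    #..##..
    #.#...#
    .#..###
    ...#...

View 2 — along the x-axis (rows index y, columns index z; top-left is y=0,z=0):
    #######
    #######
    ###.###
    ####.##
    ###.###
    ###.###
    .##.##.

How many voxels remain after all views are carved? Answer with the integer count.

start: 7×7×7 = 343 voxels
  1. axis=1 (XZ plane), |mask|=19  ⇒  voxels=133
  2. axis=0 (YZ plane), |mask|=42  ⇒  voxels=106

remaining voxels: 106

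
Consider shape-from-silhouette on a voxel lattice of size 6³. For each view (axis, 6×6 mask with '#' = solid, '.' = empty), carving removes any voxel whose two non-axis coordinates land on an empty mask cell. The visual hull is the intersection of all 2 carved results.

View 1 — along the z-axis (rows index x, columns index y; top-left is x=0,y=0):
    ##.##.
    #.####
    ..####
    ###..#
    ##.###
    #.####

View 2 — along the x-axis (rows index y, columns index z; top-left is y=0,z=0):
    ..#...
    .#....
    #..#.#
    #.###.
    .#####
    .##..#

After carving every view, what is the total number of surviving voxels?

voxel count = 80

full grid |V| = 216
after view 1 [z-axis, 27 of 36 cells solid] → remaining = 162
after view 2 [x-axis, 17 of 36 cells solid] → remaining = 80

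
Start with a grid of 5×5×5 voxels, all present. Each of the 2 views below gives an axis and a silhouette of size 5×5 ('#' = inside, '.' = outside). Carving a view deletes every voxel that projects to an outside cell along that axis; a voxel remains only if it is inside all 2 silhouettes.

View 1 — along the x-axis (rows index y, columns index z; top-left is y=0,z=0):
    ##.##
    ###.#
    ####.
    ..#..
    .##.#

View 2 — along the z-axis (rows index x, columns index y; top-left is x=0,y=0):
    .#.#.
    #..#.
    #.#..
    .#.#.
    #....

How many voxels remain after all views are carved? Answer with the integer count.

|visual hull| = 27

start: 5×5×5 = 125 voxels
carve view 1 (along x, YZ-mask fill 16/25): 80 voxels remain
carve view 2 (along z, XY-mask fill 9/25): 27 voxels remain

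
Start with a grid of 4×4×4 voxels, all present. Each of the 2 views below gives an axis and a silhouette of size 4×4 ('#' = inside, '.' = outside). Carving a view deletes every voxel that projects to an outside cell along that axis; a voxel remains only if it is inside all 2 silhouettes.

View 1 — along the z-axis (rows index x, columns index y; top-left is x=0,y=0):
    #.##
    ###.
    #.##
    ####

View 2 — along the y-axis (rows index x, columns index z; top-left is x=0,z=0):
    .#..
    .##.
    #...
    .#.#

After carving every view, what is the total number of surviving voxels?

start: 4×4×4 = 64 voxels
after view 1 [z-axis, 13 of 16 cells solid] → remaining = 52
after view 2 [y-axis, 6 of 16 cells solid] → remaining = 20

|visual hull| = 20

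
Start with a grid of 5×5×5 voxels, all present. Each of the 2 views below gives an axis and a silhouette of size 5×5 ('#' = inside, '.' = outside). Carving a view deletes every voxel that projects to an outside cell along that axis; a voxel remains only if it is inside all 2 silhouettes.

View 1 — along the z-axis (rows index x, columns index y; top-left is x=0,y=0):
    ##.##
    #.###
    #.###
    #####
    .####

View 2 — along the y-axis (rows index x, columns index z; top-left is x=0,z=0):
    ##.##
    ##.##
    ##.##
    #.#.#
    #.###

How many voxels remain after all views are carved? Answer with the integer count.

79 voxels

full grid |V| = 125
after view 1 [z-axis, 21 of 25 cells solid] → remaining = 105
after view 2 [y-axis, 19 of 25 cells solid] → remaining = 79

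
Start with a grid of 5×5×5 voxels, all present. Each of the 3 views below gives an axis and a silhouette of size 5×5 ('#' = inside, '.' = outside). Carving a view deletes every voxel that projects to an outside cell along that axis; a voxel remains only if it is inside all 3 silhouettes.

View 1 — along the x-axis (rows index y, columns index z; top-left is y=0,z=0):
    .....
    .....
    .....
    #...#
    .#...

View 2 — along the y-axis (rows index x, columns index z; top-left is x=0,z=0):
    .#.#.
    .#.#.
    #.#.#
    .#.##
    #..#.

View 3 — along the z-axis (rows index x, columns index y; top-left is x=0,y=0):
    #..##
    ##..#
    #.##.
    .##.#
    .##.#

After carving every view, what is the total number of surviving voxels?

|visual hull| = 5

initial block: 5^3 = 125
carve view 1 (along x, YZ-mask fill 3/25): 15 voxels remain
carve view 2 (along y, XZ-mask fill 12/25): 7 voxels remain
carve view 3 (along z, XY-mask fill 15/25): 5 voxels remain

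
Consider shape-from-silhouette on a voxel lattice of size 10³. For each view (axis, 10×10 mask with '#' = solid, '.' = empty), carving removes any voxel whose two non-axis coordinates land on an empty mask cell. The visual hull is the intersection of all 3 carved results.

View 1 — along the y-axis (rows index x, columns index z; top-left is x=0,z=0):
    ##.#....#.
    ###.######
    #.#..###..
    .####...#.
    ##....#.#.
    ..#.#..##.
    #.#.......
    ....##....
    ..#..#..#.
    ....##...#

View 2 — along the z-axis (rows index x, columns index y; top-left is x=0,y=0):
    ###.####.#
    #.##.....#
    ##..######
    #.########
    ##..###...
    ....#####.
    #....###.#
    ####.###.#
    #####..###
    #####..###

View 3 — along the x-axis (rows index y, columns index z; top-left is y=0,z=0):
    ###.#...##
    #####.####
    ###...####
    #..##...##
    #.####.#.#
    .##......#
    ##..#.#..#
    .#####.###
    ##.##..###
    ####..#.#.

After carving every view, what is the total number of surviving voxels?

full grid |V| = 1000
V1 y: intersect with XZ mask (41 set) -- 410 left
V2 z: intersect with XY mask (68 set) -- 267 left
V3 x: intersect with YZ mask (63 set) -- 162 left

162 voxels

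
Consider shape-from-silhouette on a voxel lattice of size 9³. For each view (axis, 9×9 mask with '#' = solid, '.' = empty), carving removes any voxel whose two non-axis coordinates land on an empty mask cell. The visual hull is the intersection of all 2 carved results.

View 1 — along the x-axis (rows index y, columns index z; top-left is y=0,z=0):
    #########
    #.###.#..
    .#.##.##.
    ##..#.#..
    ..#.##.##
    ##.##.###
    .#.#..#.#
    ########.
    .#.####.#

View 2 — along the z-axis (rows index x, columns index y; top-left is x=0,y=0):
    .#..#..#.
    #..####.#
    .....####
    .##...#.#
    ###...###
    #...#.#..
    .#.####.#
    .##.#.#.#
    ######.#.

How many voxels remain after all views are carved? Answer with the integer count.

before carving: 729 voxels (9×9×9)
  1. axis=0 (YZ plane), |mask|=53  ⇒  voxels=477
  2. axis=2 (XY plane), |mask|=44  ⇒  voxels=252

voxel count = 252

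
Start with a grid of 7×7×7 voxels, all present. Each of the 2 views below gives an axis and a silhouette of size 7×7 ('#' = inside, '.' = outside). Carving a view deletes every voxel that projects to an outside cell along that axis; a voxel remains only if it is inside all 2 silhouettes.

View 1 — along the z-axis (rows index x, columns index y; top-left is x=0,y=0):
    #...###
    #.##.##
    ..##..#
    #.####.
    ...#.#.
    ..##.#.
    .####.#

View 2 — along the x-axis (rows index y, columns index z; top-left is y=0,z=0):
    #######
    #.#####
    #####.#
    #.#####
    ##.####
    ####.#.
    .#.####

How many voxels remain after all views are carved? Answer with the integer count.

before carving: 343 voxels (7×7×7)
carve view 1 (along z, XY-mask fill 27/49): 189 voxels remain
carve view 2 (along x, YZ-mask fill 41/49): 156 voxels remain

|visual hull| = 156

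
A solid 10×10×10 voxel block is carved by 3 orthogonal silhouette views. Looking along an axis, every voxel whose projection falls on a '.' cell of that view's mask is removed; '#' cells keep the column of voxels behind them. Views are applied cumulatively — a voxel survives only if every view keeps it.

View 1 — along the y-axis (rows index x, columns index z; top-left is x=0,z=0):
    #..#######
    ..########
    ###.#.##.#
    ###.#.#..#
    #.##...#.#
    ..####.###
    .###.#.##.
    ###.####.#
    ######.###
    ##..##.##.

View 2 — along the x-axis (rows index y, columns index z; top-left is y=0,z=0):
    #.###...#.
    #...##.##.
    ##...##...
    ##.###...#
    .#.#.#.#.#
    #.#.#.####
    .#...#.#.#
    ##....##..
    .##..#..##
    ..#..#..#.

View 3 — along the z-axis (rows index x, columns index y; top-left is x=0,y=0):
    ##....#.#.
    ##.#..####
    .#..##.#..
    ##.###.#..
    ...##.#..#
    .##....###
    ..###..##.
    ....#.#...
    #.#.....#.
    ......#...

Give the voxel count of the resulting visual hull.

|visual hull| = 135

start: 10×10×10 = 1000 voxels
[1] y-view keeps 70 columns → grid now 700
[2] x-view keeps 48 columns → grid now 339
[3] z-view keeps 41 columns → grid now 135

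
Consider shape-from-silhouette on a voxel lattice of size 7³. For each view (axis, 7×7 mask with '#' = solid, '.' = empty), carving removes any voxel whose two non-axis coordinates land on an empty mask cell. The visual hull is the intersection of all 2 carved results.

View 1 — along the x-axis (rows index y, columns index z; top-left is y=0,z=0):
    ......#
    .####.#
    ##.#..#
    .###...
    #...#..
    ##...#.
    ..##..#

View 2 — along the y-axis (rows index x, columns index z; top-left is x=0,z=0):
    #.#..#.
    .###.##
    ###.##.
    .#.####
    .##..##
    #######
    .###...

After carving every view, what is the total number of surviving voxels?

full grid |V| = 343
  1. axis=0 (YZ plane), |mask|=21  ⇒  voxels=147
  2. axis=1 (XZ plane), |mask|=32  ⇒  voxels=95

|visual hull| = 95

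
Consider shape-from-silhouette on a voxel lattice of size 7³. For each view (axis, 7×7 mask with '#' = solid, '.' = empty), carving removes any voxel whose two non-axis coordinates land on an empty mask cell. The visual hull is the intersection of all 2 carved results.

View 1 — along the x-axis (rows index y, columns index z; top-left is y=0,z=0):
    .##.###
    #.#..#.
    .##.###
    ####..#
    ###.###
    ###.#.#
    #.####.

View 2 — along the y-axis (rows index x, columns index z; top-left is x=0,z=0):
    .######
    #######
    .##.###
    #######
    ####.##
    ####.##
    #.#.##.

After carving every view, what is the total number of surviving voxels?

204 voxels

before carving: 343 voxels (7×7×7)
after view 1 [x-axis, 34 of 49 cells solid] → remaining = 238
after view 2 [y-axis, 41 of 49 cells solid] → remaining = 204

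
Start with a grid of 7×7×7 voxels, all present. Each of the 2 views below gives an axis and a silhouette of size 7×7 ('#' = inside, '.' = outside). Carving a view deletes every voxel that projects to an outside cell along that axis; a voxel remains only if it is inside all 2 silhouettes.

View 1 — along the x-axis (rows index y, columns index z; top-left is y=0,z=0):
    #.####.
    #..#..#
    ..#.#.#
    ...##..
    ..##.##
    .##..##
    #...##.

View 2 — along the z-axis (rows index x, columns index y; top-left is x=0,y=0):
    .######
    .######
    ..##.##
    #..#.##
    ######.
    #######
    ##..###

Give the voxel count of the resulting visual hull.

remaining voxels: 128

before carving: 343 voxels (7×7×7)
step 1: project along x, AND mask (24/49) → |grid| = 168
step 2: project along z, AND mask (38/49) → |grid| = 128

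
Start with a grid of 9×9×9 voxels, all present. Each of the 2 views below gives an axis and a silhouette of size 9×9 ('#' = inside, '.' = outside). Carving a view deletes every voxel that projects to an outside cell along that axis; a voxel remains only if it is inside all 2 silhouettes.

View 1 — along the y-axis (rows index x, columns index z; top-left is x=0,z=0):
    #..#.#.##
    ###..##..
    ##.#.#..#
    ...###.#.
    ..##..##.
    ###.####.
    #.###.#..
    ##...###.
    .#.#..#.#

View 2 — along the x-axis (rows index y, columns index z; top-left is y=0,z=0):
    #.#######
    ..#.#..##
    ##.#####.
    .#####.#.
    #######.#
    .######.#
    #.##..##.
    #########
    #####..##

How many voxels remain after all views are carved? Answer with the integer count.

full grid |V| = 729
V1 y: intersect with XZ mask (44 set) -- 396 left
V2 x: intersect with YZ mask (61 set) -- 295 left

295 voxels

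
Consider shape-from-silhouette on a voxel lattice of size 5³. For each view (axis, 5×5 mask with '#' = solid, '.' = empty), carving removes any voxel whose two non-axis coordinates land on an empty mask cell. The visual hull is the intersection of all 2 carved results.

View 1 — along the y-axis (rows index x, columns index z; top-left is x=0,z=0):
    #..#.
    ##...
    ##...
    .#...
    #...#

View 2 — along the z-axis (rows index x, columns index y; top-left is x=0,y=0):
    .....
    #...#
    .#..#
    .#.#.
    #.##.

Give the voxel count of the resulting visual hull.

start: 5×5×5 = 125 voxels
carve view 1 (along y, XZ-mask fill 9/25): 45 voxels remain
carve view 2 (along z, XY-mask fill 9/25): 16 voxels remain

voxel count = 16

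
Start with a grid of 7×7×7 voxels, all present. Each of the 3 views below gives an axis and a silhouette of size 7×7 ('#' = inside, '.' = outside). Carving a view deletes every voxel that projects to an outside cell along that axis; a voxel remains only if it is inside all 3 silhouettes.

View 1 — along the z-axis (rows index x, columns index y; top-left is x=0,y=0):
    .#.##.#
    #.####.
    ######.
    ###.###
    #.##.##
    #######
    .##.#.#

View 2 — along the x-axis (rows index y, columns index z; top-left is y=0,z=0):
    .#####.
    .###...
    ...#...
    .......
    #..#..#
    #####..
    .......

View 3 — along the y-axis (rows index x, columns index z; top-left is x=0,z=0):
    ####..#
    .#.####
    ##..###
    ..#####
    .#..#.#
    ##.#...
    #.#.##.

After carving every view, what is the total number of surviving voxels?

before carving: 343 voxels (7×7×7)
[1] z-view keeps 37 columns → grid now 259
[2] x-view keeps 17 columns → grid now 89
[3] y-view keeps 30 columns → grid now 53

|visual hull| = 53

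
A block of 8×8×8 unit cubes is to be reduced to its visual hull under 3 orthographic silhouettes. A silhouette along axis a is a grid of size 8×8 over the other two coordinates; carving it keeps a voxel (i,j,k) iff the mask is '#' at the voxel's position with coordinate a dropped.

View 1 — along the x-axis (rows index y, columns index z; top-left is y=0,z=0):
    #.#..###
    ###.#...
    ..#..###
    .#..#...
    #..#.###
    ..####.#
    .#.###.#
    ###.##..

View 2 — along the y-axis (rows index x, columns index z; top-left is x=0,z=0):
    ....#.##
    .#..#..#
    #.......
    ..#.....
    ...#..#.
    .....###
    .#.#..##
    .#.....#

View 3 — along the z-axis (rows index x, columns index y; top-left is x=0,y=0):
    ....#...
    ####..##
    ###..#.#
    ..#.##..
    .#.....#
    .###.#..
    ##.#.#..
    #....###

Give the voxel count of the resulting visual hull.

full grid |V| = 512
step 1: project along x, AND mask (35/64) → |grid| = 280
step 2: project along y, AND mask (19/64) → |grid| = 80
step 3: project along z, AND mask (29/64) → |grid| = 34

34 voxels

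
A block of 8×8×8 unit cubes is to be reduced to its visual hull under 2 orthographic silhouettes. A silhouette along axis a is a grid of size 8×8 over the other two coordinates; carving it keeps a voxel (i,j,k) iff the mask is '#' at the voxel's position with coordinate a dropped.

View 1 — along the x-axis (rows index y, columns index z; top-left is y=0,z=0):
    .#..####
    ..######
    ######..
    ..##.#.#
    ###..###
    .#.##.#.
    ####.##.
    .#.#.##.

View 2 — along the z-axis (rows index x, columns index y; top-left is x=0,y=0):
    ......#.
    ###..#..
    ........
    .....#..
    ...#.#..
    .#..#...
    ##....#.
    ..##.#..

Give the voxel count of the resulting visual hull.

full grid |V| = 512
step 1: project along x, AND mask (41/64) → |grid| = 328
step 2: project along z, AND mask (16/64) → |grid| = 82

voxel count = 82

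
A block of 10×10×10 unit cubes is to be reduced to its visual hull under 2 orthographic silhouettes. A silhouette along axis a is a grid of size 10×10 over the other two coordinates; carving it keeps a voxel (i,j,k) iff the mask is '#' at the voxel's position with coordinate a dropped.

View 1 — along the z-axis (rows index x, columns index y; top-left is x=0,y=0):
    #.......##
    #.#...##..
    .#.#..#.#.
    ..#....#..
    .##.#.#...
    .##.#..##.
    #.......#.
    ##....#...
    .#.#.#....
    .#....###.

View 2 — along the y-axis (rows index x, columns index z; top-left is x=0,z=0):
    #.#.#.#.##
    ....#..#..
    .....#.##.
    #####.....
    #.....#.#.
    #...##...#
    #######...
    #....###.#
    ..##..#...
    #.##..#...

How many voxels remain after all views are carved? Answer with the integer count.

134 voxels

start: 10×10×10 = 1000 voxels
V1 z: intersect with XY mask (34 set) -- 340 left
V2 y: intersect with XZ mask (42 set) -- 134 left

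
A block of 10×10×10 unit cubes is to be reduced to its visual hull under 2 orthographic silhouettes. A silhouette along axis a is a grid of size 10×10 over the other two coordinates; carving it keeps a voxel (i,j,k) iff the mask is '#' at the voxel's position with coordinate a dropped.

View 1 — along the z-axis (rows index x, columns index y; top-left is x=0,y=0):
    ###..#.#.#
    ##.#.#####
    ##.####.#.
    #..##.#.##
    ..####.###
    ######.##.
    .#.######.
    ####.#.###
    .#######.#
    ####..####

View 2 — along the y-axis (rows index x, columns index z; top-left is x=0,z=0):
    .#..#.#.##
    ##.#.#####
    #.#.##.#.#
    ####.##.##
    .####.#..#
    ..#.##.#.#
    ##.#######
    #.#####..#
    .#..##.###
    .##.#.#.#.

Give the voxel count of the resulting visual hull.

voxel count = 473

full grid |V| = 1000
  1. axis=2 (XY plane), |mask|=73  ⇒  voxels=730
  2. axis=1 (XZ plane), |mask|=65  ⇒  voxels=473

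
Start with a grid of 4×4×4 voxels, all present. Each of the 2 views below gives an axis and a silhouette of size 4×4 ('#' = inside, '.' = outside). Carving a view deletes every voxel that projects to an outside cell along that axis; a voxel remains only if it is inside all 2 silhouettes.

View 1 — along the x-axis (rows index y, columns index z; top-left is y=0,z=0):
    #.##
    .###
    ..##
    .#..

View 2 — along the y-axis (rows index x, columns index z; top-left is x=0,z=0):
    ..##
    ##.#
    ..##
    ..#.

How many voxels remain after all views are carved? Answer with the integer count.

voxel count = 21

full grid |V| = 64
after view 1 [x-axis, 9 of 16 cells solid] → remaining = 36
after view 2 [y-axis, 8 of 16 cells solid] → remaining = 21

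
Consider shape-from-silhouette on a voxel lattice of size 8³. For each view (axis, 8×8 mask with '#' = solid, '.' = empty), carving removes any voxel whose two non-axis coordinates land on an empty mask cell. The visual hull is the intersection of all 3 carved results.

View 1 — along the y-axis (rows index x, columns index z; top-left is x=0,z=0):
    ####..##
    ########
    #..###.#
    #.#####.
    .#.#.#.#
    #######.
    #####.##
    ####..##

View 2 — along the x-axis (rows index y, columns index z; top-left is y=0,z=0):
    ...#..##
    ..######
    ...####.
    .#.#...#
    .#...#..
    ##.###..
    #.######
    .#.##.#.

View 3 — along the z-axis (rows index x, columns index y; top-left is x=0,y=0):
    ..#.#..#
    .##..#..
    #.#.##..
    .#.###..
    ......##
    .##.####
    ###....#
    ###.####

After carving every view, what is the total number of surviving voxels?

full grid |V| = 512
V1 y: intersect with XZ mask (49 set) -- 392 left
V2 x: intersect with YZ mask (34 set) -- 210 left
V3 z: intersect with XY mask (33 set) -- 109 left

|visual hull| = 109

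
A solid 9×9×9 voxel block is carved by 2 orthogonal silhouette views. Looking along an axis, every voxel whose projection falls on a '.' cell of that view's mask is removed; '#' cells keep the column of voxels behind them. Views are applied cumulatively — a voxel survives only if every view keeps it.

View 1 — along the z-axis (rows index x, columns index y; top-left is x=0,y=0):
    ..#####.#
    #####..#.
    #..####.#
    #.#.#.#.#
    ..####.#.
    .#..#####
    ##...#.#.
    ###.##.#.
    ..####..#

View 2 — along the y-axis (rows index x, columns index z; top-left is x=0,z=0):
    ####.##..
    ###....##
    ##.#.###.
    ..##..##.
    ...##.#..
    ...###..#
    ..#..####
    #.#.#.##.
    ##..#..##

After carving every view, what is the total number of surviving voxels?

initial block: 9^3 = 729
[1] z-view keeps 49 columns → grid now 441
[2] y-view keeps 43 columns → grid now 236

remaining voxels: 236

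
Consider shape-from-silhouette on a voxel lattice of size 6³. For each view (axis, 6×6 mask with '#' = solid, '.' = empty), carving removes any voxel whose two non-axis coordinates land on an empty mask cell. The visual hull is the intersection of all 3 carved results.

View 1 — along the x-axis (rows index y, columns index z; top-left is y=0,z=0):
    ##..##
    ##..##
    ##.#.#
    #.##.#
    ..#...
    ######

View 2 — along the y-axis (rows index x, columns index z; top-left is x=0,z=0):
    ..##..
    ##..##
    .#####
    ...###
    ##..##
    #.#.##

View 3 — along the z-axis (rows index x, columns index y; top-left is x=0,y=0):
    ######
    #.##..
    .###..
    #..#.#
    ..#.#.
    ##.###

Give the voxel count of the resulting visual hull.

|visual hull| = 48

initial block: 6^3 = 216
[1] x-view keeps 23 columns → grid now 138
[2] y-view keeps 22 columns → grid now 85
[3] z-view keeps 22 columns → grid now 48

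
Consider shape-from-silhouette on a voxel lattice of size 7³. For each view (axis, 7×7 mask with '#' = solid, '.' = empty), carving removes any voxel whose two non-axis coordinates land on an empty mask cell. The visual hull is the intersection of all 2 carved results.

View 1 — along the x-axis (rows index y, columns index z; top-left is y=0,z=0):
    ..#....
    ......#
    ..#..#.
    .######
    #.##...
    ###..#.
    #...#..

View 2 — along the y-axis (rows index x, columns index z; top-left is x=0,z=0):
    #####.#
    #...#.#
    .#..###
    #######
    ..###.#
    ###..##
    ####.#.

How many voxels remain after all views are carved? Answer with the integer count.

full grid |V| = 343
[1] x-view keeps 19 columns → grid now 133
[2] y-view keeps 34 columns → grid now 92

voxel count = 92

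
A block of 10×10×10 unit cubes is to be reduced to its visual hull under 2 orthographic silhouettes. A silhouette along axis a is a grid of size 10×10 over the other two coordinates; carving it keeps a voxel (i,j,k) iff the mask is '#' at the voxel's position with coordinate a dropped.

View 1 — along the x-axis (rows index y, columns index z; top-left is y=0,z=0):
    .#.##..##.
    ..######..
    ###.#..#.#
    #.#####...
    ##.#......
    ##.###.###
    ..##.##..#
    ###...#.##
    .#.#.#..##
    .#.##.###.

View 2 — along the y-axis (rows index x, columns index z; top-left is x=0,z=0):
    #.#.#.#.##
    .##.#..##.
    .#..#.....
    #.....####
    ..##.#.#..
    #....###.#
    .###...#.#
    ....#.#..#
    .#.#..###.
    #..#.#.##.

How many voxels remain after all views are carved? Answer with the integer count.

initial block: 10^3 = 1000
  1. axis=0 (YZ plane), |mask|=56  ⇒  voxels=560
  2. axis=1 (XZ plane), |mask|=45  ⇒  voxels=249

|visual hull| = 249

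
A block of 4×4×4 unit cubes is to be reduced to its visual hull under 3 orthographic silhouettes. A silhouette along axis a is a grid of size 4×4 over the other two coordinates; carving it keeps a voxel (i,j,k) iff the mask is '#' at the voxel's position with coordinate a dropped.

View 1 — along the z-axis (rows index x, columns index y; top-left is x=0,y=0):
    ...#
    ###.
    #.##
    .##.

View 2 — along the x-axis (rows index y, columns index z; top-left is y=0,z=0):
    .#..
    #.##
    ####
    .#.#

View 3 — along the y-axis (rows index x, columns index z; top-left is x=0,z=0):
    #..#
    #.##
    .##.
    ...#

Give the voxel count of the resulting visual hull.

voxel count = 13

before carving: 64 voxels (4×4×4)
  1. axis=2 (XY plane), |mask|=9  ⇒  voxels=36
  2. axis=0 (YZ plane), |mask|=10  ⇒  voxels=24
  3. axis=1 (XZ plane), |mask|=8  ⇒  voxels=13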